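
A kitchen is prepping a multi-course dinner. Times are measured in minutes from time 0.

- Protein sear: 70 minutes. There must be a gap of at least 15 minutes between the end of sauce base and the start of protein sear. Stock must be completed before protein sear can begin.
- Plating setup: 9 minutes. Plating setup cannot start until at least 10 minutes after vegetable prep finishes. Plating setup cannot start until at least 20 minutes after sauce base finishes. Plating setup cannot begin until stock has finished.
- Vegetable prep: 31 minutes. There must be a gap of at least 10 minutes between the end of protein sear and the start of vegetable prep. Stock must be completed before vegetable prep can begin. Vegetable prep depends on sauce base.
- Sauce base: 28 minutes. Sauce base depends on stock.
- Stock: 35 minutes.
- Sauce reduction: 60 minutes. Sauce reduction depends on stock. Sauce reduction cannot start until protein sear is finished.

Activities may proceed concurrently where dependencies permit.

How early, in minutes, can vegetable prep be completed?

189

Stock can start immediately at minute 0; it finishes at minute 35.
Sauce base waits on stock (finishes minute 35), so it starts at minute 35 and finishes at 35 + 28 = minute 63.
Protein sear has to wait for sauce base (finishes minute 63, plus 15-minute gap → minute 78); stock (finishes minute 35). The latest of these is minute 78, so protein sear runs minute 78 to 78 + 70 = minute 148.
Vegetable prep needs all of protein sear (finishes minute 148, plus 10-minute gap → minute 158); stock (finishes minute 35); sauce base (finishes minute 63). That puts its earliest start at minute 158; it finishes at 158 + 31 = minute 189.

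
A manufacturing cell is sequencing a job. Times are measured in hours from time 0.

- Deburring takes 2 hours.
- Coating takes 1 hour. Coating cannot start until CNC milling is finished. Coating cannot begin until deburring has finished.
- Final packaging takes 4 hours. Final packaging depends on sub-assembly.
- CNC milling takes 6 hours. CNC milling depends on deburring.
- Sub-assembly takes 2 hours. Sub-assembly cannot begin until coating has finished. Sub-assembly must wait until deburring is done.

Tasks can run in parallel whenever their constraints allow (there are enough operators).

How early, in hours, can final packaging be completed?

15

Nothing blocks deburring, so it runs from hour 0 to hour 2.
CNC milling cannot begin until deburring (finishes hour 2). It runs from hour 2 to 2 + 6 = hour 8.
Coating has to wait for CNC milling (finishes hour 8); deburring (finishes hour 2). The latest of these is hour 8, so coating runs hour 8 to 8 + 1 = hour 9.
Sub-assembly cannot start until coating (finishes hour 9); deburring (finishes hour 2). The controlling bound is hour 9, so sub-assembly finishes at 9 + 2 = hour 11.
Final packaging cannot begin until sub-assembly (finishes hour 11). It runs from hour 11 to 11 + 4 = hour 15.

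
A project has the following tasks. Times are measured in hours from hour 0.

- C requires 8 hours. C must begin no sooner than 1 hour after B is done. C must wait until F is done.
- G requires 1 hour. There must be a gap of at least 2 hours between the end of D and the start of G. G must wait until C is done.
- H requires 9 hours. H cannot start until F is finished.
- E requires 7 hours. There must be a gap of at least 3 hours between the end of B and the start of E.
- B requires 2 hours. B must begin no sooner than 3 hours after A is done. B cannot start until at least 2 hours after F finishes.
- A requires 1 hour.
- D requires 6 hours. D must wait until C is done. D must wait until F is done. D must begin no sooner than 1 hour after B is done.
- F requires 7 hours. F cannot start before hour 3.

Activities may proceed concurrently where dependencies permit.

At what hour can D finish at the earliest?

After its own release at hour 3, F can start at hour 3 and finishes at hour 10.
A has no prerequisites, so it starts at hour 0 and finishes at hour 1.
B cannot start until A (finishes hour 1, plus 3-hour gap → hour 4); F (finishes hour 10, plus 2-hour gap → hour 12). The controlling bound is hour 12, so B finishes at 12 + 2 = hour 14.
C needs all of B (finishes hour 14, plus 1-hour gap → hour 15); F (finishes hour 10). That puts its earliest start at hour 15; it finishes at 15 + 8 = hour 23.
D cannot start until C (finishes hour 23); F (finishes hour 10); B (finishes hour 14, plus 1-hour gap → hour 15). The controlling bound is hour 23, so D finishes at 23 + 6 = hour 29.

29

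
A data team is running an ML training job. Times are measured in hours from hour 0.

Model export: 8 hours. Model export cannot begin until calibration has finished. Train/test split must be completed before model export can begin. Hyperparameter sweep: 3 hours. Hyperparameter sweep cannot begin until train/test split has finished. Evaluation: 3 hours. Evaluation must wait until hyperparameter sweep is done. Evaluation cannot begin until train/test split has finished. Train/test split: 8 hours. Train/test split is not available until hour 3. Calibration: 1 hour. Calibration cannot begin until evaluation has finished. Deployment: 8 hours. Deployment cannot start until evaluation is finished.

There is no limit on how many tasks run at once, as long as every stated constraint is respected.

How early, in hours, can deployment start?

Train/test split cannot begin until its own release at hour 3. It runs from hour 3 to 3 + 8 = hour 11.
Hyperparameter sweep cannot begin until train/test split (finishes hour 11). It runs from hour 11 to 11 + 3 = hour 14.
Evaluation has to wait for hyperparameter sweep (finishes hour 14); train/test split (finishes hour 11). The latest of these is hour 14, so evaluation runs hour 14 to 14 + 3 = hour 17.
Deployment waits on evaluation (finishes hour 17), so the earliest it can start is hour 17.

17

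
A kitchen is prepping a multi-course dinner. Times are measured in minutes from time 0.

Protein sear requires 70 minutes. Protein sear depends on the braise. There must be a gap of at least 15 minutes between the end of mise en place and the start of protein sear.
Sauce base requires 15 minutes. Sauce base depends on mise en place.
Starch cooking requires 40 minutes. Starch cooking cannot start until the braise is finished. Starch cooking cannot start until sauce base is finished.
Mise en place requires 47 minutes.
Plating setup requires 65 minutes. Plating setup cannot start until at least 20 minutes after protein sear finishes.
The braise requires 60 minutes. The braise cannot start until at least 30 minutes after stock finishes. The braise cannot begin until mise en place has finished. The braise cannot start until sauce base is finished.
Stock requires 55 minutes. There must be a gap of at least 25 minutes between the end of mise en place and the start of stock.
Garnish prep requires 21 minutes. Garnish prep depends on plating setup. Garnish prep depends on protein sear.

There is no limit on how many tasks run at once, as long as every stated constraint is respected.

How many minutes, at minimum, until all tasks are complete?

Nothing blocks mise en place, so it runs from minute 0 to minute 47.
After mise en place (finishes minute 47), sauce base can start at minute 47 and finishes at minute 62.
Stock cannot begin until mise en place (finishes minute 47, plus 25-minute gap → minute 72). It runs from minute 72 to 72 + 55 = minute 127.
The braise needs all of stock (finishes minute 127, plus 30-minute gap → minute 157); mise en place (finishes minute 47); sauce base (finishes minute 62). That puts its earliest start at minute 157; it finishes at 157 + 60 = minute 217.
For starch cooking: the braise (finishes minute 217); sauce base (finishes minute 62). Taking the maximum gives a start of minute 217, and it finishes at 217 + 40 = minute 257.
For protein sear: the braise (finishes minute 217); mise en place (finishes minute 47, plus 15-minute gap → minute 62). Taking the maximum gives a start of minute 217, and it finishes at 217 + 70 = minute 287.
Plating setup cannot begin until protein sear (finishes minute 287, plus 20-minute gap → minute 307). It runs from minute 307 to 307 + 65 = minute 372.
Garnish prep needs all of plating setup (finishes minute 372); protein sear (finishes minute 287). That puts its earliest start at minute 372; it finishes at 372 + 21 = minute 393.
All tasks are finished once the last one completes. Finish times: Mise en place at 47, Stock at 127, Sauce base at 62, The braise at 217, Protein sear at 287, Starch cooking at 257, Plating setup at 372, Garnish prep at 393. The latest is minute 393.

393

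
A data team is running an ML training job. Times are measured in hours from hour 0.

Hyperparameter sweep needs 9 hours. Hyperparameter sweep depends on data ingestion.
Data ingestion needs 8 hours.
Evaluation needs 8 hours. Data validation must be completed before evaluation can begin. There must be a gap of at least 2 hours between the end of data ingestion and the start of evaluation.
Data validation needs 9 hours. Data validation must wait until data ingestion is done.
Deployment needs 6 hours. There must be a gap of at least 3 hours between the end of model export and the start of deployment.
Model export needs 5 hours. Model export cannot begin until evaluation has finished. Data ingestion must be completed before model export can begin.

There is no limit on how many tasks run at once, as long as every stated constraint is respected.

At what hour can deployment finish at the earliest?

39

Data ingestion can start immediately at hour 0; it finishes at hour 8.
Data validation waits on data ingestion (finishes hour 8), so it starts at hour 8 and finishes at 8 + 9 = hour 17.
Evaluation cannot start until data validation (finishes hour 17); data ingestion (finishes hour 8, plus 2-hour gap → hour 10). The controlling bound is hour 17, so evaluation finishes at 17 + 8 = hour 25.
For model export: evaluation (finishes hour 25); data ingestion (finishes hour 8). Taking the maximum gives a start of hour 25, and it finishes at 25 + 5 = hour 30.
After model export (finishes hour 30, plus 3-hour gap → hour 33), deployment can start at hour 33 and finishes at hour 39.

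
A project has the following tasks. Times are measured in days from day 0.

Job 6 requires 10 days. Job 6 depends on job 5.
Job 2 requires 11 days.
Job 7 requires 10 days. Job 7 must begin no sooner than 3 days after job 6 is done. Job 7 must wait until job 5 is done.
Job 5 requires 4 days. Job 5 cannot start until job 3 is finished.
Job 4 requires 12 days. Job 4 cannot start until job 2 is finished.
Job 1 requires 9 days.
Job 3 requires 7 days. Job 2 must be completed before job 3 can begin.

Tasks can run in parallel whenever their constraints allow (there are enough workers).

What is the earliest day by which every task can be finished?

Job 2 can start immediately at day 0; it finishes at day 11.
Job 4 cannot begin until job 2 (finishes day 11). It runs from day 11 to 11 + 12 = day 23.
After job 2 (finishes day 11), job 3 can start at day 11 and finishes at day 18.
Job 5 cannot begin until job 3 (finishes day 18). It runs from day 18 to 18 + 4 = day 22.
Job 6 cannot begin until job 5 (finishes day 22). It runs from day 22 to 22 + 10 = day 32.
Job 7 cannot start until job 6 (finishes day 32, plus 3-day gap → day 35); job 5 (finishes day 22). The controlling bound is day 35, so job 7 finishes at 35 + 10 = day 45.
Job 1 has no prerequisites, so it starts at day 0 and finishes at day 9.
All tasks are finished once the last one completes. Finish times: Job 1 at 9, Job 2 at 11, Job 3 at 18, Job 4 at 23, Job 5 at 22, Job 6 at 32, Job 7 at 45. The latest is day 45.

45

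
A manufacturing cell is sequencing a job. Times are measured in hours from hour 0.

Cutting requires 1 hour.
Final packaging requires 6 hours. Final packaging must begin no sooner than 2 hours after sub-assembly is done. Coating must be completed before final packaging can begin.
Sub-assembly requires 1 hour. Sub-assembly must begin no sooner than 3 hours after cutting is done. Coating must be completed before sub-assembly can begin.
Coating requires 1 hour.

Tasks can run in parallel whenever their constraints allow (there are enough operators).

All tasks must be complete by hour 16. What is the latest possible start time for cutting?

Final packaging must finish by hour 16; it takes 6 hours, so it must start by 16 − 6 = hour 10.
Sub-assembly feeds into final packaging (must start by hour 10, minus 2-hour gap → hour 8); so sub-assembly must finish by hour 8 and therefore start by hour 7.
Since sub-assembly (must start by hour 7, minus 3-hour gap → hour 4) depends on it, cutting must finish by hour 4. Backing off its 1-hour duration gives a latest start of hour 3.

3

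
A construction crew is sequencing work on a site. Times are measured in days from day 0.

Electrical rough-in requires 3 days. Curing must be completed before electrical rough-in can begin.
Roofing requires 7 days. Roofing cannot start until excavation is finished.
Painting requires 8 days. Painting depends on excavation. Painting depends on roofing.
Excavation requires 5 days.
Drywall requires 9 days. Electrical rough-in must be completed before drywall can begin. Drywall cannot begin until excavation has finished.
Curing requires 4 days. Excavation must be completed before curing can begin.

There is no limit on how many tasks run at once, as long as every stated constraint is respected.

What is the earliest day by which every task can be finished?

Excavation has no prerequisites, so it starts at day 0 and finishes at day 5.
Roofing cannot begin until excavation (finishes day 5). It runs from day 5 to 5 + 7 = day 12.
Painting cannot start until excavation (finishes day 5); roofing (finishes day 12). The controlling bound is day 12, so painting finishes at 12 + 8 = day 20.
After excavation (finishes day 5), curing can start at day 5 and finishes at day 9.
Electrical rough-in cannot begin until curing (finishes day 9). It runs from day 9 to 9 + 3 = day 12.
Drywall needs all of electrical rough-in (finishes day 12); excavation (finishes day 5). That puts its earliest start at day 12; it finishes at 12 + 9 = day 21.
All tasks are finished once the last one completes. Finish times: Excavation at 5, Curing at 9, Roofing at 12, Electrical rough-in at 12, Drywall at 21, Painting at 20. The latest is day 21.

21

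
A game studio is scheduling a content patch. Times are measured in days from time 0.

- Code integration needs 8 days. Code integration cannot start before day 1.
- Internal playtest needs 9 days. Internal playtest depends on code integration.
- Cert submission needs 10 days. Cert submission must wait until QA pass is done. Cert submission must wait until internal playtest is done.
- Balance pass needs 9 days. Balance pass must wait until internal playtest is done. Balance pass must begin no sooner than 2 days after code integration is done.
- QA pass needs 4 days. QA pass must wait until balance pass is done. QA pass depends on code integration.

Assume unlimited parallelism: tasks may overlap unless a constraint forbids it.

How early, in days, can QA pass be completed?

After its own release at day 1, code integration can start at day 1 and finishes at day 9.
Internal playtest waits on code integration (finishes day 9), so it starts at day 9 and finishes at 9 + 9 = day 18.
Balance pass has to wait for internal playtest (finishes day 18); code integration (finishes day 9, plus 2-day gap → day 11). The latest of these is day 18, so balance pass runs day 18 to 18 + 9 = day 27.
QA pass has to wait for balance pass (finishes day 27); code integration (finishes day 9). The latest of these is day 27, so QA pass runs day 27 to 27 + 4 = day 31.

31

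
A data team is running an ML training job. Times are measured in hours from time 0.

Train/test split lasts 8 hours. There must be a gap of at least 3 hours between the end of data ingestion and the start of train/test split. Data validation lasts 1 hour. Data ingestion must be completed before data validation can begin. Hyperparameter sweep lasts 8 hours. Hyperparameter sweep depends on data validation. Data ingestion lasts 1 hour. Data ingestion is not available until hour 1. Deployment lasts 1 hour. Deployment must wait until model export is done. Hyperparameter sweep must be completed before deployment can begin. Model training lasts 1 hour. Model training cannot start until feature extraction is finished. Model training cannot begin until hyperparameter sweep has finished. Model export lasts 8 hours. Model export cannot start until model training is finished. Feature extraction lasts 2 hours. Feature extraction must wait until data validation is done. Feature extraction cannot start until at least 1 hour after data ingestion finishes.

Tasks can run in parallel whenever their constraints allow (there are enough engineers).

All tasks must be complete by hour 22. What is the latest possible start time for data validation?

3

Nothing follows deployment; the deadline of hour 22 is its only limit. It must start by 22 − 1 = hour 21.
Model export feeds into deployment (must start by hour 21); so model export must finish by hour 21 and therefore start by hour 13.
Model training feeds into model export (must start by hour 13); so model training must finish by hour 13 and therefore start by hour 12.
Feature extraction has to be done before model training (must start by hour 12). That means finishing by hour 12, i.e. starting by 12 − 2 = hour 10.
For hyperparameter sweep: model training (must start by hour 12); deployment (must start by hour 21). The most restrictive is hour 12; with an 8-hour duration, hyperparameter sweep must start by hour 4.
For data validation: feature extraction (must start by hour 10); hyperparameter sweep (must start by hour 4). The most restrictive is hour 4; with a 1-hour duration, data validation must start by hour 3.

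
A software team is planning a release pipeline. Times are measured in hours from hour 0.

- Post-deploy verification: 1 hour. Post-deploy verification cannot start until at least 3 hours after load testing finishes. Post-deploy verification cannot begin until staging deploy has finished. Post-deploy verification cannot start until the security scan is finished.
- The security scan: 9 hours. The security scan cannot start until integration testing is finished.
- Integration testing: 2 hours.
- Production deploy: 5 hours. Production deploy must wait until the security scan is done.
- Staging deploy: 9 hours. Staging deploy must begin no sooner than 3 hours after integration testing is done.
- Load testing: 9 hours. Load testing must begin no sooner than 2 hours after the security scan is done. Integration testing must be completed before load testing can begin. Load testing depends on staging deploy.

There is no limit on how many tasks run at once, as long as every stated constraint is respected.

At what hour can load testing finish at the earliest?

Integration testing can start immediately at hour 0; it finishes at hour 2.
After integration testing (finishes hour 2, plus 3-hour gap → hour 5), staging deploy can start at hour 5 and finishes at hour 14.
After integration testing (finishes hour 2), the security scan can start at hour 2 and finishes at hour 11.
For load testing: the security scan (finishes hour 11, plus 2-hour gap → hour 13); integration testing (finishes hour 2); staging deploy (finishes hour 14). Taking the maximum gives a start of hour 14, and it finishes at 14 + 9 = hour 23.

23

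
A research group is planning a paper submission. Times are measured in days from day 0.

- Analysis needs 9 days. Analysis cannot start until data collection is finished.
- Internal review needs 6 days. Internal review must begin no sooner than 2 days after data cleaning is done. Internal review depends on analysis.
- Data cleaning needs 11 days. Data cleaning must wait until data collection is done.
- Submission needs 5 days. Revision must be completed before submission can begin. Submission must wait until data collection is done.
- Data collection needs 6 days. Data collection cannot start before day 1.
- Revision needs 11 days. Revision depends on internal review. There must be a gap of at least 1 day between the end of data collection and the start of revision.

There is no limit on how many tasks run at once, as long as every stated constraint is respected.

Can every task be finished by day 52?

Yes

After its own release at day 1, data collection can start at day 1 and finishes at day 7.
After data collection (finishes day 7), analysis can start at day 7 and finishes at day 16.
Data cleaning cannot begin until data collection (finishes day 7). It runs from day 7 to 7 + 11 = day 18.
Internal review has to wait for data cleaning (finishes day 18, plus 2-day gap → day 20); analysis (finishes day 16). The latest of these is day 20, so internal review runs day 20 to 20 + 6 = day 26.
Revision needs all of internal review (finishes day 26); data collection (finishes day 7, plus 1-day gap → day 8). That puts its earliest start at day 26; it finishes at 26 + 11 = day 37.
Submission cannot start until revision (finishes day 37); data collection (finishes day 7). The controlling bound is day 37, so submission finishes at 37 + 5 = day 42.
Every task is finished by day 42, which is no later than the deadline of 52, so the schedule is feasible.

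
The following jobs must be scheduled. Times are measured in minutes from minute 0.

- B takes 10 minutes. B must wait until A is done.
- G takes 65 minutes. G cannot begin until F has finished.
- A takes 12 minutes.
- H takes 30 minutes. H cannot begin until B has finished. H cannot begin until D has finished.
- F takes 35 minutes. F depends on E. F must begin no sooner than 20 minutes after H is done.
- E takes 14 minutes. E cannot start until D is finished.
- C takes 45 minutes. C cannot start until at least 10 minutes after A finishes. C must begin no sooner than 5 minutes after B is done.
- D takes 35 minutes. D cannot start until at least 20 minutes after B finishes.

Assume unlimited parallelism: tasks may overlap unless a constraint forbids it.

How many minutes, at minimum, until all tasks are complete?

227

A has no prerequisites, so it starts at minute 0 and finishes at minute 12.
B waits on A (finishes minute 12), so it starts at minute 12 and finishes at 12 + 10 = minute 22.
D cannot begin until B (finishes minute 22, plus 20-minute gap → minute 42). It runs from minute 42 to 42 + 35 = minute 77.
H has to wait for B (finishes minute 22); D (finishes minute 77). The latest of these is minute 77, so H runs minute 77 to 77 + 30 = minute 107.
E waits on D (finishes minute 77), so it starts at minute 77 and finishes at 77 + 14 = minute 91.
F has to wait for E (finishes minute 91); H (finishes minute 107, plus 20-minute gap → minute 127). The latest of these is minute 127, so F runs minute 127 to 127 + 35 = minute 162.
G cannot begin until F (finishes minute 162). It runs from minute 162 to 162 + 65 = minute 227.
C cannot start until A (finishes minute 12, plus 10-minute gap → minute 22); B (finishes minute 22, plus 5-minute gap → minute 27). The controlling bound is minute 27, so C finishes at 27 + 45 = minute 72.
All tasks are finished once the last one completes. Finish times: A at 12, B at 22, C at 72, D at 77, E at 91, F at 162, G at 227, H at 107. The latest is minute 227.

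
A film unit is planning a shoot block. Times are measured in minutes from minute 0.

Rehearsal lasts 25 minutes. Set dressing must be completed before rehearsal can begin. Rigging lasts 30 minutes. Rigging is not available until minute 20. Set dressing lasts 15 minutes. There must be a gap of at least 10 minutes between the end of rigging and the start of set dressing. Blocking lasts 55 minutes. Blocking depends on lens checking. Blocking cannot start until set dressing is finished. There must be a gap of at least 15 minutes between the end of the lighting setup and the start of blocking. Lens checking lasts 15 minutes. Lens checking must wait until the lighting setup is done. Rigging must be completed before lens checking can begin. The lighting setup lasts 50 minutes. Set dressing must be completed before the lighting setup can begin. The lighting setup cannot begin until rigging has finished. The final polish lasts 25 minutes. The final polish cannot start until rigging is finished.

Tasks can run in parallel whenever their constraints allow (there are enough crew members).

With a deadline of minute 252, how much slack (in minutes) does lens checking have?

57

Rigging waits on its own release at minute 20, so it starts at minute 20 and finishes at 20 + 30 = minute 50.
Set dressing waits on rigging (finishes minute 50, plus 10-minute gap → minute 60), so it starts at minute 60 and finishes at 60 + 15 = minute 75.
The lighting setup has to wait for set dressing (finishes minute 75); rigging (finishes minute 50). The latest of these is minute 75, so the lighting setup runs minute 75 to 75 + 50 = minute 125.
Lens checking needs all of the lighting setup (finishes minute 125); rigging (finishes minute 50). That puts its earliest start at minute 125; it finishes at 125 + 15 = minute 140.

Working backward from the deadline:
To finish by minute 252, blocking (duration 55) must start no later than minute 197.
Lens checking feeds into blocking (must start by minute 197); so lens checking must finish by minute 197 and therefore start by minute 182.
So lens checking can start as early as minute 125 and as late as minute 182, giving 182 − 125 = 57 minutes of slack.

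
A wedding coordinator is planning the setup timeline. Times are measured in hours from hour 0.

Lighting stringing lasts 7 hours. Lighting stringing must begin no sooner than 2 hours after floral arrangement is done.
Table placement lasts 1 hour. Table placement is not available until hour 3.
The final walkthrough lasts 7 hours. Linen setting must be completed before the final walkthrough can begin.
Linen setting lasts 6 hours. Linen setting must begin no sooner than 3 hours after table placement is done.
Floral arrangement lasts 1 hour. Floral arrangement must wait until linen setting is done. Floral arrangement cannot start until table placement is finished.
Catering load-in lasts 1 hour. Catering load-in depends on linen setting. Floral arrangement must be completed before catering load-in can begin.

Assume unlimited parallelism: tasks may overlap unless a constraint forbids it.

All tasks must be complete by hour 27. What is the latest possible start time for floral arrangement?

17

Lighting stringing must finish by hour 27; it takes 7 hours, so it must start by 27 − 7 = hour 20.
To finish by hour 27, catering load-in (duration 1) must start no later than hour 26.
Floral arrangement feeds lighting stringing (must start by hour 20, minus 2-hour gap → hour 18); catering load-in (must start by hour 26). Taking the minimum, floral arrangement must finish by hour 18 and start by 18 − 1 = hour 17.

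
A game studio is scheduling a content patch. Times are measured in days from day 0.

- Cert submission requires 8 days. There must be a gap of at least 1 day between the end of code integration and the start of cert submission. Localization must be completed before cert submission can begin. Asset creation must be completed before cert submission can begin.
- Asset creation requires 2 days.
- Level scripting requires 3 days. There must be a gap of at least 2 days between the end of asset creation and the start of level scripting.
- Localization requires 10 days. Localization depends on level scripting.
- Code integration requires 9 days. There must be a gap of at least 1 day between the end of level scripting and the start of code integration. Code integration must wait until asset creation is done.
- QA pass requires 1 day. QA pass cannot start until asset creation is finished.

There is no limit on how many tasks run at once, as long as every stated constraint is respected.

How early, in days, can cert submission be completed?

Nothing blocks asset creation, so it runs from day 0 to day 2.
After asset creation (finishes day 2, plus 2-day gap → day 4), level scripting can start at day 4 and finishes at day 7.
Localization waits on level scripting (finishes day 7), so it starts at day 7 and finishes at 7 + 10 = day 17.
Code integration needs all of level scripting (finishes day 7, plus 1-day gap → day 8); asset creation (finishes day 2). That puts its earliest start at day 8; it finishes at 8 + 9 = day 17.
For cert submission: code integration (finishes day 17, plus 1-day gap → day 18); localization (finishes day 17); asset creation (finishes day 2). Taking the maximum gives a start of day 18, and it finishes at 18 + 8 = day 26.

26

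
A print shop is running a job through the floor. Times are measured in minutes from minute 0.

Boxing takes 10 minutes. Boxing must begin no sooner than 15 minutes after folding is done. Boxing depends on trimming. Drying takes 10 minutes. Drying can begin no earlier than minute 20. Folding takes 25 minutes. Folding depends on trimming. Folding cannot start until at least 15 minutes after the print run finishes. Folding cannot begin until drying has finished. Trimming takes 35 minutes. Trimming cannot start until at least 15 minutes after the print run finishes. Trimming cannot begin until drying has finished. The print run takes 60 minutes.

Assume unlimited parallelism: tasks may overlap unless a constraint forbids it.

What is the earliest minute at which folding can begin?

110

Drying cannot begin until its own release at minute 20. It runs from minute 20 to 20 + 10 = minute 30.
The print run can start immediately at minute 0; it finishes at minute 60.
Trimming has to wait for the print run (finishes minute 60, plus 15-minute gap → minute 75); drying (finishes minute 30). The latest of these is minute 75, so trimming runs minute 75 to 75 + 35 = minute 110.
Folding waits on trimming (finishes minute 110); the print run (finishes minute 60, plus 15-minute gap → minute 75); drying (finishes minute 30). The latest of these is minute 110, which is the earliest folding can start.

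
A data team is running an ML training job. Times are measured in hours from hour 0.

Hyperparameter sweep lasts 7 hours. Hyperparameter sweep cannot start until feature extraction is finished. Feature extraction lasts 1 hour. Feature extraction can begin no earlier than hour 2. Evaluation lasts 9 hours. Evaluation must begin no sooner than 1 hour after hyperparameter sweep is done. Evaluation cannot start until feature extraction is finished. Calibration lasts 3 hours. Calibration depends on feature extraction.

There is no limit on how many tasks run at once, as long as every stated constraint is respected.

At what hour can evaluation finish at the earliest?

20

Feature extraction waits on its own release at hour 2, so it starts at hour 2 and finishes at 2 + 1 = hour 3.
Hyperparameter sweep cannot begin until feature extraction (finishes hour 3). It runs from hour 3 to 3 + 7 = hour 10.
Evaluation cannot start until hyperparameter sweep (finishes hour 10, plus 1-hour gap → hour 11); feature extraction (finishes hour 3). The controlling bound is hour 11, so evaluation finishes at 11 + 9 = hour 20.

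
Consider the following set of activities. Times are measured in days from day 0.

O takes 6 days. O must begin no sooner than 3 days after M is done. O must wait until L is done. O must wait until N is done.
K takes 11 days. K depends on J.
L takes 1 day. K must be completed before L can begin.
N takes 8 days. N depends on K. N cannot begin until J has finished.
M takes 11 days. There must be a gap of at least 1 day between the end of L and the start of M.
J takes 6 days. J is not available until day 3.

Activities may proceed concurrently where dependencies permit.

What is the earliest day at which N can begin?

J waits on its own release at day 3, so it starts at day 3 and finishes at 3 + 6 = day 9.
K waits on J (finishes day 9), so it starts at day 9 and finishes at 9 + 11 = day 20.
N waits on K (finishes day 20); J (finishes day 9). The latest of these is day 20, which is the earliest N can start.

20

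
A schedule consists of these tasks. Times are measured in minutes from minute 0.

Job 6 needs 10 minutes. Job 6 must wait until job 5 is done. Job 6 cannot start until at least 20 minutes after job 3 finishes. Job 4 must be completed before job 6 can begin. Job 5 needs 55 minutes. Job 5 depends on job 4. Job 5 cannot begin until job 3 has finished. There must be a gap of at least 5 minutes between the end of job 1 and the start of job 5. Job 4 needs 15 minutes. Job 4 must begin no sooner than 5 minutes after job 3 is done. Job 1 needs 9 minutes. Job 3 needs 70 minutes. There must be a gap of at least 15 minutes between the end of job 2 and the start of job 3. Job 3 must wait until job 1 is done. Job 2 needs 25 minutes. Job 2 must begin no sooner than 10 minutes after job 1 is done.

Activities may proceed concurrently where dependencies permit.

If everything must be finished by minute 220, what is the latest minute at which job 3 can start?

65

Job 6 must finish by minute 220; it takes 10 minutes, so it must start by 220 − 10 = minute 210.
Job 5 has to be done before job 6 (must start by minute 210). That means finishing by minute 210, i.e. starting by 210 − 55 = minute 155.
Job 4 has several dependents: job 5 (must start by minute 155); job 6 (must start by minute 210). The earliest of those limits is minute 155, so job 4 must start by 155 − 15 = minute 140.
Job 3 must finish in time for job 4 (must start by minute 140, minus 5-minute gap → minute 135); job 5 (must start by minute 155); job 6 (must start by minute 210, minus 20-minute gap → minute 190). The tightest is minute 135, so job 3 must start by 135 − 70 = minute 65.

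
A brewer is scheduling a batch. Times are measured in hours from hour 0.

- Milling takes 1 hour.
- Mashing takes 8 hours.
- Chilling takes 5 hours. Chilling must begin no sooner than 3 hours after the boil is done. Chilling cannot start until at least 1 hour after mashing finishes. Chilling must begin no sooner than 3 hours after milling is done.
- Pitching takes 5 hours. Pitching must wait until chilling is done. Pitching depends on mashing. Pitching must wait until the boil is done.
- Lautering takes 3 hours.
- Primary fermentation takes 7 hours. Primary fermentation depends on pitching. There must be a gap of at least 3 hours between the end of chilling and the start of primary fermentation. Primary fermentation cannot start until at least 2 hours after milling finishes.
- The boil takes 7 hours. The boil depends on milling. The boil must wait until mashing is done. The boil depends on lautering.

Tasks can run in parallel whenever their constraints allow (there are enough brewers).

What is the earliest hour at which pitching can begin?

23

Lautering has no prerequisites, so it starts at hour 0 and finishes at hour 3.
Mashing has no prerequisites, so it starts at hour 0 and finishes at hour 8.
Milling can start immediately at hour 0; it finishes at hour 1.
The boil has to wait for milling (finishes hour 1); mashing (finishes hour 8); lautering (finishes hour 3). The latest of these is hour 8, so the boil runs hour 8 to 8 + 7 = hour 15.
Chilling needs all of the boil (finishes hour 15, plus 3-hour gap → hour 18); mashing (finishes hour 8, plus 1-hour gap → hour 9); milling (finishes hour 1, plus 3-hour gap → hour 4). That puts its earliest start at hour 18; it finishes at 18 + 5 = hour 23.
Pitching waits on chilling (finishes hour 23); mashing (finishes hour 8); the boil (finishes hour 15). The latest of these is hour 23, which is the earliest pitching can start.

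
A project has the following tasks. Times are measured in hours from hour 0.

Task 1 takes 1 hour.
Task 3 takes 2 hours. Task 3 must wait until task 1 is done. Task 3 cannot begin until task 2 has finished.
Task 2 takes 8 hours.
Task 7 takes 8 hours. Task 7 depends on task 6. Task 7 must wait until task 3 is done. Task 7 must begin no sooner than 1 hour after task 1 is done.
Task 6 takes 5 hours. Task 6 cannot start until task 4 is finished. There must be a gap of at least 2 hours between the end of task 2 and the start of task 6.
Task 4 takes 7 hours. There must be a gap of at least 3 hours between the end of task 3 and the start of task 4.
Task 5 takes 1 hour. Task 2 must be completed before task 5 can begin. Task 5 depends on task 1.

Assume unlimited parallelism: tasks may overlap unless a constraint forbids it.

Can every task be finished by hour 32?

No

Task 2 has no prerequisites, so it starts at hour 0 and finishes at hour 8.
Task 1 can start immediately at hour 0; it finishes at hour 1.
Task 5 needs all of task 2 (finishes hour 8); task 1 (finishes hour 1). That puts its earliest start at hour 8; it finishes at 8 + 1 = hour 9.
Task 3 cannot start until task 1 (finishes hour 1); task 2 (finishes hour 8). The controlling bound is hour 8, so task 3 finishes at 8 + 2 = hour 10.
Task 4 waits on task 3 (finishes hour 10, plus 3-hour gap → hour 13), so it starts at hour 13 and finishes at 13 + 7 = hour 20.
Task 6 needs all of task 4 (finishes hour 20); task 2 (finishes hour 8, plus 2-hour gap → hour 10). That puts its earliest start at hour 20; it finishes at 20 + 5 = hour 25.
Task 7 has to wait for task 6 (finishes hour 25); task 3 (finishes hour 10); task 1 (finishes hour 1, plus 1-hour gap → hour 2). The latest of these is hour 25, so task 7 runs hour 25 to 25 + 8 = hour 33.
The earliest everything can be done is hour 33, which is after the deadline of 32, so it is not possible.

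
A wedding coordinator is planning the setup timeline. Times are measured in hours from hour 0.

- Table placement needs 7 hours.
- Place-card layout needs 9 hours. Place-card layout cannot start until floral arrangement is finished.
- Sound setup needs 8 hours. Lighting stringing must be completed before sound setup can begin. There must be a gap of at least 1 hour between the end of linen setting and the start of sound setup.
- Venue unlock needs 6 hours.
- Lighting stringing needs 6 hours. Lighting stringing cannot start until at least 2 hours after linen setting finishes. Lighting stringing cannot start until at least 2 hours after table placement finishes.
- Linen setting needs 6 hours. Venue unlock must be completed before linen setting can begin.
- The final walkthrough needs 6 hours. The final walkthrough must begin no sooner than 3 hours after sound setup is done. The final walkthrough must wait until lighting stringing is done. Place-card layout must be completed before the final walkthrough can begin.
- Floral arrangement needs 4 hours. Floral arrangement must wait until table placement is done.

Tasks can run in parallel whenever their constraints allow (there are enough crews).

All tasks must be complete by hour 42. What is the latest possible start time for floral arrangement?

23

The final walkthrough must finish by hour 42; it takes 6 hours, so it must start by 42 − 6 = hour 36.
Since the final walkthrough (must start by hour 36) depends on it, place-card layout must finish by hour 36. Backing off its 9-hour duration gives a latest start of hour 27.
Floral arrangement must finish before place-card layout (must start by hour 27). With a 4-hour duration, floral arrangement must start by 27 − 4 = hour 23.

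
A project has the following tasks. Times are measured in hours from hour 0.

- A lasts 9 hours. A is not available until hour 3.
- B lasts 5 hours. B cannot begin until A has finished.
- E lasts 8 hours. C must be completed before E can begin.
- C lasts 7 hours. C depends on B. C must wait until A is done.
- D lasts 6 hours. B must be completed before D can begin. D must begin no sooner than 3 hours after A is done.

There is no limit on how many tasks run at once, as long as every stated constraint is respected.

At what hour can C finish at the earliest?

24

A waits on its own release at hour 3, so it starts at hour 3 and finishes at 3 + 9 = hour 12.
B waits on A (finishes hour 12), so it starts at hour 12 and finishes at 12 + 5 = hour 17.
C cannot start until B (finishes hour 17); A (finishes hour 12). The controlling bound is hour 17, so C finishes at 17 + 7 = hour 24.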